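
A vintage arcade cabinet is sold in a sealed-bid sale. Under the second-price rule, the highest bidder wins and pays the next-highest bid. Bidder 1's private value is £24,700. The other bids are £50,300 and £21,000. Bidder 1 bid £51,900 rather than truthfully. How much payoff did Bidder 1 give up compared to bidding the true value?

Payoff forgone: £25,600.

The highest competing bid is £50,300.
Bidding truthfully at £24,700: the top bid is £50,300 (a rival), so Bidder 1 loses. Payoff = £0.
Bidding £51,900: Bidder 1 has the top bid, wins, and pays the second-highest bid £50,300. Payoff = £24,700 − £50,300 = -£25,600.
Regret = truthful payoff − actual payoff = £0 − -£25,600 = £25,600.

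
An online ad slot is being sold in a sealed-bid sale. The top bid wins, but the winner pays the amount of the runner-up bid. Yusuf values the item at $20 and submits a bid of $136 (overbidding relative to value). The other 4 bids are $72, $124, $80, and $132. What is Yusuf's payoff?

Highest competing bid: $132.
Yusuf's bid $136 is the highest overall, so Yusuf wins and pays the second-highest bid, $132.
Payoff = value − price = $20 − $132 = -$112.

Payoff = -$112.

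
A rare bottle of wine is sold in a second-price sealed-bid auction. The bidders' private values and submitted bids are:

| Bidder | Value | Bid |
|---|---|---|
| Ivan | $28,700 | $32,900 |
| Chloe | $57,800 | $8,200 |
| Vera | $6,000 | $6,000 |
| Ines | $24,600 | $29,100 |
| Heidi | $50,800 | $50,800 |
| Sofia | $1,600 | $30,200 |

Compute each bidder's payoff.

Sorted high to low: Heidi $50,800, then Ivan $32,900, then Sofia $30,200, then Ines $29,100, then Chloe $8,200, then Vera $6,000.
Heidi has the top bid and wins; the price is the second-highest bid, $32,900.
Heidi's payoff = $50,800 − $32,900 = $17,900. All other bidders lose, so their payoff is 0.

Ivan $0, Chloe $0, Vera $0, Ines $0, Heidi $17,900, Sofia $0.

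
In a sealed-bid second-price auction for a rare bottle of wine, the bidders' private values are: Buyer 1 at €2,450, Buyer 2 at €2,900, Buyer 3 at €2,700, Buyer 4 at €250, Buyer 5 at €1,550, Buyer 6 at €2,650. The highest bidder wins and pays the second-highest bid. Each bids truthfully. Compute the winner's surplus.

Sorted high to low: Buyer 2 €2,900, then Buyer 3 €2,700, then Buyer 6 €2,650, then Buyer 1 €2,450, then Buyer 5 €1,550, then Buyer 4 €250.
Buyer 2 wins with the top bid and pays the second-highest, €2,700.
Surplus = €2,900 − €2,700 = €200.

Surplus = €200.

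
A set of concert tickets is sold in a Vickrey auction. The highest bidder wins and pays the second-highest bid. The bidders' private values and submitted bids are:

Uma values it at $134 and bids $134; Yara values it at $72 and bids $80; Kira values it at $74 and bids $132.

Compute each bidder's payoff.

Ordered from highest: Uma $134 > Kira $132 > Yara $80.
Uma has the top bid and wins; the price is the second-highest bid, $132.
Uma's payoff = $134 − $132 = $2. All other bidders lose, so their payoff is 0.

Payoffs: Uma $2, Yara $0, Kira $0.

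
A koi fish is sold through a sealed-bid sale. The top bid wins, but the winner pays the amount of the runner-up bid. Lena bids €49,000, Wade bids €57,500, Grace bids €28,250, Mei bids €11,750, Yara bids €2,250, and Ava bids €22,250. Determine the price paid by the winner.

Price paid: €49,000.

Sorted high to low: Wade €57,500 > Lena €49,000 > Grace €28,250 > Ava €22,250 > Mei €11,750 > Yara €2,250.
Wade has the highest bid, so Wade wins.
The second-highest bid is €49,000, so that is what Wade pays.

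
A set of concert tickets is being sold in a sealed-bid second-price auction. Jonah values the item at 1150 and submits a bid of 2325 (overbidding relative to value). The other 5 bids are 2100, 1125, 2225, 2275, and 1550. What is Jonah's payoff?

Highest competing bid: 2275.
Jonah's bid 2325 is the highest overall, so Jonah wins and pays the second-highest bid, 2275.
Payoff = value − price = 1150 − 2275 = -1125.
Overbidding won the item at a price above value — truthful bidding would have avoided this loss.

Payoff = -1125.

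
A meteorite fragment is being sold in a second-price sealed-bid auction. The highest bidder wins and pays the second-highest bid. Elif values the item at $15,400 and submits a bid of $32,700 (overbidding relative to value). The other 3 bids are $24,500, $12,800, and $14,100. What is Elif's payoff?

Payoff = -$9,100.

Highest competing bid: $24,500.
Elif's bid $32,700 is the highest overall, so Elif wins and pays the second-highest bid, $24,500.
Payoff = value − price = $15,400 − $24,500 = -$9,100.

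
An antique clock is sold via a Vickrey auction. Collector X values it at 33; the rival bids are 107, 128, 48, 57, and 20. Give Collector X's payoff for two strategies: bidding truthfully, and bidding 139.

Truthful: 0; alternative: -95.

The highest competing bid is 128.
Bidding truthfully at 33: the top bid is 128 (a rival), so Collector X loses. Payoff = 0.
Bidding 139: Collector X has the top bid, wins, and pays the second-highest bid 128. Payoff = 33 − 128 = -95.
Deviating from a truthful bid can only lose payoff in a second-price auction — never gain.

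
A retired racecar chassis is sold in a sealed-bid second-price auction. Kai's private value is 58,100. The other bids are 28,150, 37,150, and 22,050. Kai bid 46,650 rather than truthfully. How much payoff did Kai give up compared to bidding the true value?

0

The highest competing bid is 37,150.
Bidding truthfully at 58,100: Kai has the top bid, wins, and pays the second-highest bid 37,150. Payoff = 58,100 − 37,150 = 20,950.
Bidding 46,650: Kai has the top bid, wins, and pays the second-highest bid 37,150. Payoff = 58,100 − 37,150 = 20,950.
Regret = truthful payoff − actual payoff = 20,950 − 20,950 = 0.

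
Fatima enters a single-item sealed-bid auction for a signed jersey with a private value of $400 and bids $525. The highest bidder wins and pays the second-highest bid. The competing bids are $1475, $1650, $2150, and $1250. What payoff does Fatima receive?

Highest competing bid: $2150.
Fatima's bid $525 is not the highest, so Fatima loses, pays nothing, and earns zero payoff.

$0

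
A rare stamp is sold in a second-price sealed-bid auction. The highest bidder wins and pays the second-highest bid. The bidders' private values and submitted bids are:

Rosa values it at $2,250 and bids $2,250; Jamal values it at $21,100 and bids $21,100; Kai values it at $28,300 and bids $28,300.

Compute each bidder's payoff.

Payoffs: Rosa $0, Jamal $0, Kai $7,200.

Sorted high to low: Kai $28,300, then Jamal $21,100, then Rosa $2,250.
Kai has the top bid and wins; the price is the second-highest bid, $21,100.
Kai's payoff = $28,300 − $21,100 = $7,200. All other bidders lose, so their payoff is 0.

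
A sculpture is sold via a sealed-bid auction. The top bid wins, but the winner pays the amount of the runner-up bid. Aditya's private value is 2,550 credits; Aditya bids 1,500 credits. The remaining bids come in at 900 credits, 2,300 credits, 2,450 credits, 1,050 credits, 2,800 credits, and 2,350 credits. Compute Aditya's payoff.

0 credits

Highest competing bid: 2,800 credits.
Aditya's bid 1,500 credits is not the highest, so Aditya loses, pays nothing, and earns zero payoff.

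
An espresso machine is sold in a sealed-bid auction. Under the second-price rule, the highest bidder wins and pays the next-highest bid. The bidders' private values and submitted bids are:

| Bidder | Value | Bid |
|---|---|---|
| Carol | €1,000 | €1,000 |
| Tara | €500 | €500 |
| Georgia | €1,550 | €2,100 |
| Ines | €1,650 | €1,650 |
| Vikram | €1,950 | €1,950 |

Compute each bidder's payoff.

Ordered from highest: Georgia €2,100; Vikram €1,950; Ines €1,650; Carol €1,000; Tara €500.
Georgia has the top bid and wins; the price is the second-highest bid, €1,950.
Georgia's payoff = €1,550 − €1,950 = -€400. All other bidders lose, so their payoff is 0.

Carol €0, Tara €0, Georgia -€400, Ines €0, Vikram €0.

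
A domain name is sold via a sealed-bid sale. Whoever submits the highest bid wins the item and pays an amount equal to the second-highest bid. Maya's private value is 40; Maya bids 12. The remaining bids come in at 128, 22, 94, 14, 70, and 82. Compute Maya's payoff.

Highest competing bid: 128.
Maya's bid 12 is not the highest, so Maya loses, pays nothing, and earns zero payoff.

0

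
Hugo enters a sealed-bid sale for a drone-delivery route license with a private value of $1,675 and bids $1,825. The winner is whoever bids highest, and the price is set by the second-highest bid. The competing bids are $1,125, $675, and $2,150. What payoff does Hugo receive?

$0

Highest competing bid: $2,150.
Hugo's bid $1,825 is not the highest, so Hugo loses, pays nothing, and earns zero payoff.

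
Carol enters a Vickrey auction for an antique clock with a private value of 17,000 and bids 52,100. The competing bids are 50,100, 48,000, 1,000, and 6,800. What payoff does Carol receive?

Highest competing bid: 50,100.
Carol's bid 52,100 is the highest overall, so Carol wins and pays the second-highest bid, 50,100.
Payoff = value − price = 17,000 − 50,100 = -33,100.

Carol's payoff: -33,100.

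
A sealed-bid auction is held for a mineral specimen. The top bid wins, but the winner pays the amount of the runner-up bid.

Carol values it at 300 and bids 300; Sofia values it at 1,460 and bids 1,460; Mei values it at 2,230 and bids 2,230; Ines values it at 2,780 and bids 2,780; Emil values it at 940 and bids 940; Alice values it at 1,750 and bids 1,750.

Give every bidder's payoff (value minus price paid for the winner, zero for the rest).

Bids in descending order: Ines 2,780; Mei 2,230; Alice 1,750; Sofia 1,460; Emil 940; Carol 300.
Ines has the top bid and wins; the price is the second-highest bid, 2,230.
Ines's payoff = 2,780 − 2,230 = 550. All other bidders lose, so their payoff is 0.

Carol 0, Sofia 0, Mei 0, Ines 550, Emil 0, Alice 0.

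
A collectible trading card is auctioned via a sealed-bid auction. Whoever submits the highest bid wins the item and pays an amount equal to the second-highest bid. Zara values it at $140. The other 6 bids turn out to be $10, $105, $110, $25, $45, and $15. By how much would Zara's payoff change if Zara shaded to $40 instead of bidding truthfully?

-$30

The highest competing bid is $110.
Bidding truthfully at $140: Zara has the top bid, wins, and pays the second-highest bid $110. Payoff = $140 − $110 = $30.
Bidding $40: the top bid is $110 (a rival), so Zara loses. Payoff = $0.
Change = $0 − $30 = -$30.
Deviating from a truthful bid can only lose payoff in a second-price auction — never gain.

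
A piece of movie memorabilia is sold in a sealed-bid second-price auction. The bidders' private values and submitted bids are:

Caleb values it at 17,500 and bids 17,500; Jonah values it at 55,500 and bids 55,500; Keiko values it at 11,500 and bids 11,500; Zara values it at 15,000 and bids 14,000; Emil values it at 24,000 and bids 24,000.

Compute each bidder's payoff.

Ordered from highest: Jonah 55,500; Emil 24,000; Caleb 17,500; Zara 14,000; Keiko 11,500.
Jonah has the top bid and wins; the price is the second-highest bid, 24,000.
Jonah's payoff = 55,500 − 24,000 = 31,500. All other bidders lose, so their payoff is 0.

Caleb 0, Jonah 31,500, Keiko 0, Zara 0, Emil 0.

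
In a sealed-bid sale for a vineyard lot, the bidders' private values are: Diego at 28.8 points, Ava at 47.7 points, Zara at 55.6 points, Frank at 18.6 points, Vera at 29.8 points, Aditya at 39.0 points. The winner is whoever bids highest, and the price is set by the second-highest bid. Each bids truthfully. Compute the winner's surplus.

Winner's surplus: 7.9 points.

Ranking the bids: Zara 55.6 points; Ava 47.7 points; Aditya 39.0 points; Vera 29.8 points; Diego 28.8 points; Frank 18.6 points.
Zara wins with the top bid and pays the second-highest, 47.7 points.
Surplus = 55.6 points − 47.7 points = 7.9 points.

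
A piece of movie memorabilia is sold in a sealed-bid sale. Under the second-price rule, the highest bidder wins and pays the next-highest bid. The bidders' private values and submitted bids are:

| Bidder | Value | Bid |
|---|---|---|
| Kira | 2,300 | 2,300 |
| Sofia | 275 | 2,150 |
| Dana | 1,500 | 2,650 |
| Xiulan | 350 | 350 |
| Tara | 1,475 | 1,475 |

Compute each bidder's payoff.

Ordered from highest: Dana 2,650, then Kira 2,300, then Sofia 2,150, then Tara 1,475, then Xiulan 350.
Dana has the top bid and wins; the price is the second-highest bid, 2,300.
Dana's payoff = 1,500 − 2,300 = -800. All other bidders lose, so their payoff is 0.

Payoffs: Kira 0, Sofia 0, Dana -800, Xiulan 0, Tara 0.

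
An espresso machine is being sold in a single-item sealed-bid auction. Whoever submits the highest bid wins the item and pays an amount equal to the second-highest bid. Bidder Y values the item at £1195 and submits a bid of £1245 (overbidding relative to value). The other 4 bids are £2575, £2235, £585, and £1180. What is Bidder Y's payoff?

Payoff = £0.

Highest competing bid: £2575.
Bidder Y's bid £1245 is not the highest, so Bidder Y loses, pays nothing, and earns zero payoff.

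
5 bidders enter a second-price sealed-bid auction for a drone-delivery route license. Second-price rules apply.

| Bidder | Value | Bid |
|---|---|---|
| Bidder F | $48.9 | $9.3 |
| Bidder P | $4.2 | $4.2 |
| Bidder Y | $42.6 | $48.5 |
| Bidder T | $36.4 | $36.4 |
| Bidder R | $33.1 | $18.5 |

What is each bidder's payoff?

Payoffs: Bidder F $0.0, Bidder P $0.0, Bidder Y $6.2, Bidder T $0.0, Bidder R $0.0.

Sorted high to low: Bidder Y $48.5 > Bidder T $36.4 > Bidder R $18.5 > Bidder F $9.3 > Bidder P $4.2.
Bidder Y has the top bid and wins; the price is the second-highest bid, $36.4.
Bidder Y's payoff = $42.6 − $36.4 = $6.2. All other bidders lose, so their payoff is 0.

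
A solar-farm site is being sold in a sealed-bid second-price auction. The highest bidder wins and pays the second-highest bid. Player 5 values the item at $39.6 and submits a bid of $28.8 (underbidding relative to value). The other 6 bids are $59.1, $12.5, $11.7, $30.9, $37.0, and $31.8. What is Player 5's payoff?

Highest competing bid: $59.1.
Player 5's bid $28.8 is not the highest, so Player 5 loses, pays nothing, and earns zero payoff.

Payoff = $0.0.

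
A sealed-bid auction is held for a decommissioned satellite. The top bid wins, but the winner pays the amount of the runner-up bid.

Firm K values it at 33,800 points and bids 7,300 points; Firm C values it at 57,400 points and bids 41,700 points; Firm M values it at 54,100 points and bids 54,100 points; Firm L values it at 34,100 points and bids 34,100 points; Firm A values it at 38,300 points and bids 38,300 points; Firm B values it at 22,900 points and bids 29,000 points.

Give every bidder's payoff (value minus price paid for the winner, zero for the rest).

Sorted high to low: Firm M 54,100 points > Firm C 41,700 points > Firm A 38,300 points > Firm L 34,100 points > Firm B 29,000 points > Firm K 7,300 points.
Firm M has the top bid and wins; the price is the second-highest bid, 41,700 points.
Firm M's payoff = 54,100 points − 41,700 points = 12,400 points. All other bidders lose, so their payoff is 0.

Firm K 0 points, Firm C 0 points, Firm M 12,400 points, Firm L 0 points, Firm A 0 points, Firm B 0 points.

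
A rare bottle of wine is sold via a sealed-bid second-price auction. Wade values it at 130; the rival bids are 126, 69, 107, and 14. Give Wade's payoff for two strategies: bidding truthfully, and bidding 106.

The highest competing bid is 126.
Bidding truthfully at 130: Wade has the top bid, wins, and pays the second-highest bid 126. Payoff = 130 − 126 = 4.
Bidding 106: the top bid is 126 (a rival), so Wade loses. Payoff = 0.

(a) 4  (b) 0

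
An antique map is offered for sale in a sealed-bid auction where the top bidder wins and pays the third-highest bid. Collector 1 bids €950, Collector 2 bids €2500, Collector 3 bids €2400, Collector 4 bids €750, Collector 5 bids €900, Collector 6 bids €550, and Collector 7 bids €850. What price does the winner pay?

The winner pays €950.

Bids in descending order: Collector 2 €2500; Collector 3 €2400; Collector 1 €950; Collector 5 €900; Collector 7 €850; Collector 4 €750; Collector 6 €550.
Collector 2 is the highest bidder, so Collector 2 wins.
Under the third-price rule, the price is the third-highest bid: €950.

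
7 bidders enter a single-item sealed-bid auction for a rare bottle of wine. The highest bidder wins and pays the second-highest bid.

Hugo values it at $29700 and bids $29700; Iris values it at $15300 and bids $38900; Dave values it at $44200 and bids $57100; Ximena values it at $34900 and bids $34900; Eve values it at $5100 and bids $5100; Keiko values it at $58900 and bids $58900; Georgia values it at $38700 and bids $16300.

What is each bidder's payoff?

Payoffs: Hugo $0, Iris $0, Dave $0, Ximena $0, Eve $0, Keiko $1800, Georgia $0.

Bids in descending order: Keiko $58900; Dave $57100; Iris $38900; Ximena $34900; Hugo $29700; Georgia $16300; Eve $5100.
Keiko has the top bid and wins; the price is the second-highest bid, $57100.
Keiko's payoff = $58900 − $57100 = $1800. All other bidders lose, so their payoff is 0.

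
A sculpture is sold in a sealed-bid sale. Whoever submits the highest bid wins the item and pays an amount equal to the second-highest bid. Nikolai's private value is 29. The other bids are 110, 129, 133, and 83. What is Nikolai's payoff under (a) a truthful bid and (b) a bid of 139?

The highest competing bid is 133.
Bidding truthfully at 29: the top bid is 133 (a rival), so Nikolai loses. Payoff = 0.
Bidding 139: Nikolai has the top bid, wins, and pays the second-highest bid 133. Payoff = 29 − 133 = -104.

(a) 0  (b) -104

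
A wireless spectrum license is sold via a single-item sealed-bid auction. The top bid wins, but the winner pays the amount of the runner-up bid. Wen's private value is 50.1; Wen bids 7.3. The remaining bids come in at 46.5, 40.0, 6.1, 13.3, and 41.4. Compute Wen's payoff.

Highest competing bid: 46.5.
Wen's bid 7.3 is not the highest, so Wen loses, pays nothing, and earns zero payoff.

0.0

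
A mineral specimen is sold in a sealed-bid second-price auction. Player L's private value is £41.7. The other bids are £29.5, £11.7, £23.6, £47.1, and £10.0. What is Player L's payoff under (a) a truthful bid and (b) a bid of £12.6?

Truthful: £0.0; alternative: £0.0.

The highest competing bid is £47.1.
Bidding truthfully at £41.7: the top bid is £47.1 (a rival), so Player L loses. Payoff = £0.0.
Bidding £12.6: the top bid is £47.1 (a rival), so Player L loses. Payoff = £0.0.
The bid only affects whether you win, not the price — here both bids land on the same side of the top rival bid, so the deviation is payoff-neutral.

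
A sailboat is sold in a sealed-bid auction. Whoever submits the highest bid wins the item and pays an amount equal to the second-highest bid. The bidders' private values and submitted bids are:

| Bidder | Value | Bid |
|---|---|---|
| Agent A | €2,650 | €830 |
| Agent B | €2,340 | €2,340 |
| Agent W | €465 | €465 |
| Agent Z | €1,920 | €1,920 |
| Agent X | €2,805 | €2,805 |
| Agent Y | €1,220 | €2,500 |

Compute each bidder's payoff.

Payoffs: Agent A €0, Agent B €0, Agent W €0, Agent Z €0, Agent X €305, Agent Y €0.

Ranking the bids: Agent X €2,805; Agent Y €2,500; Agent B €2,340; Agent Z €1,920; Agent A €830; Agent W €465.
Agent X has the top bid and wins; the price is the second-highest bid, €2,500.
Agent X's payoff = €2,805 − €2,500 = €305. All other bidders lose, so their payoff is 0.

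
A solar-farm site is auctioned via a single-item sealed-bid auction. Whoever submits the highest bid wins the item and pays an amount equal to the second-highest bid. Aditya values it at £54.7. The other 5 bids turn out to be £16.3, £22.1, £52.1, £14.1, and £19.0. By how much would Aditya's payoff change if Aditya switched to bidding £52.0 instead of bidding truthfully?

The highest competing bid is £52.1.
Bidding truthfully at £54.7: Aditya has the top bid, wins, and pays the second-highest bid £52.1. Payoff = £54.7 − £52.1 = £2.6.
Bidding £52.0: the top bid is £52.1 (a rival), so Aditya loses. Payoff = £0.0.
Change = £0.0 − £2.6 = -£2.6.

Change in payoff: -£2.6.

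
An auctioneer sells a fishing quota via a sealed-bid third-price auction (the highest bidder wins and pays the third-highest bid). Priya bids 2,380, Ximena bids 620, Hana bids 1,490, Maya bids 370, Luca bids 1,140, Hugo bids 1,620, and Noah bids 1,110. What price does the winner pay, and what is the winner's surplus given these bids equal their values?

Bids in descending order: Priya 2,380, then Hugo 1,620, then Hana 1,490, then Luca 1,140, then Noah 1,110, then Ximena 620, then Maya 370.
Priya is the highest bidder, so Priya wins.
Under the third-price rule, the price is the third-highest bid: 1,490.
Surplus = 2,380 − 1,490 = 890.

The winner pays 1,490 for a surplus of 890.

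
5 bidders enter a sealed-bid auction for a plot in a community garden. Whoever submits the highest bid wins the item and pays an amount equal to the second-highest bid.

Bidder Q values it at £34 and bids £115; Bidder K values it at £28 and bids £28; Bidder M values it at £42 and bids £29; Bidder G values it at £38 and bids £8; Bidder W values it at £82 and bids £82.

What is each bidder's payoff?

Payoffs: Bidder Q -£48, Bidder K £0, Bidder M £0, Bidder G £0, Bidder W £0.

Sorted high to low: Bidder Q £115, then Bidder W £82, then Bidder M £29, then Bidder K £28, then Bidder G £8.
Bidder Q has the top bid and wins; the price is the second-highest bid, £82.
Bidder Q's payoff = £34 − £82 = -£48. All other bidders lose, so their payoff is 0.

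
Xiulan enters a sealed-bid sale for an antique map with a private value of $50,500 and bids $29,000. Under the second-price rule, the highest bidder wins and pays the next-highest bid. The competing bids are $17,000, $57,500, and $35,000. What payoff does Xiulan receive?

Highest competing bid: $57,500.
Xiulan's bid $29,000 is not the highest, so Xiulan loses, pays nothing, and earns zero payoff.

$0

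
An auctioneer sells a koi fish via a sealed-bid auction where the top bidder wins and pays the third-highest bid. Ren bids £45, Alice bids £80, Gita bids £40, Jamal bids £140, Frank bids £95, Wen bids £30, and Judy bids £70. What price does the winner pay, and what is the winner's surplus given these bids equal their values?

The winner pays £80 for a surplus of £60.

Bids in descending order: Jamal £140; Frank £95; Alice £80; Judy £70; Ren £45; Gita £40; Wen £30.
Jamal is the highest bidder, so Jamal wins.
Under the third-price rule, the price is the third-highest bid: £80.
Surplus = £140 − £80 = £60.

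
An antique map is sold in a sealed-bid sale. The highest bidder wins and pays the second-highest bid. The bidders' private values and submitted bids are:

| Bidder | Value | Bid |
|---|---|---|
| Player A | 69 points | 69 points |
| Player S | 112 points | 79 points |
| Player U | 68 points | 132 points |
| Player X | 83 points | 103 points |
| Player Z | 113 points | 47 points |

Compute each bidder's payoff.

Bids in descending order: Player U 132 points > Player X 103 points > Player S 79 points > Player A 69 points > Player Z 47 points.
Player U has the top bid and wins; the price is the second-highest bid, 103 points.
Player U's payoff = 68 points − 103 points = -35 points. All other bidders lose, so their payoff is 0.

Payoffs: Player A 0 points, Player S 0 points, Player U -35 points, Player X 0 points, Player Z 0 points.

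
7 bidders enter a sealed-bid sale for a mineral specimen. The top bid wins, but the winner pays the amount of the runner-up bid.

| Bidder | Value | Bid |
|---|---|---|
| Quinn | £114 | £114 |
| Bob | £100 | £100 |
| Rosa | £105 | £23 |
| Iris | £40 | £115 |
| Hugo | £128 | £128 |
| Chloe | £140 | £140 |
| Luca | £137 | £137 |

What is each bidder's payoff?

Quinn £0, Bob £0, Rosa £0, Iris £0, Hugo £0, Chloe £3, Luca £0.

Ordered from highest: Chloe £140, then Luca £137, then Hugo £128, then Iris £115, then Quinn £114, then Bob £100, then Rosa £23.
Chloe has the top bid and wins; the price is the second-highest bid, £137.
Chloe's payoff = £140 − £137 = £3. All other bidders lose, so their payoff is 0.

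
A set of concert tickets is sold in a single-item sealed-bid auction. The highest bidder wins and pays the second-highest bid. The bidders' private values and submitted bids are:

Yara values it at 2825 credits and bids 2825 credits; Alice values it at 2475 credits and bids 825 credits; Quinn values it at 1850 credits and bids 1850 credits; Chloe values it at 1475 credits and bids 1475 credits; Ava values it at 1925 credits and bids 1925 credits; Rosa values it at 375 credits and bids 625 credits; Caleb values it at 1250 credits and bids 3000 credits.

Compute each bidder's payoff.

Ranking the bids: Caleb 3000 credits; Yara 2825 credits; Ava 1925 credits; Quinn 1850 credits; Chloe 1475 credits; Alice 825 credits; Rosa 625 credits.
Caleb has the top bid and wins; the price is the second-highest bid, 2825 credits.
Caleb's payoff = 1250 credits − 2825 credits = -1575 credits. All other bidders lose, so their payoff is 0.

Payoffs: Yara 0 credits, Alice 0 credits, Quinn 0 credits, Chloe 0 credits, Ava 0 credits, Rosa 0 credits, Caleb -1575 credits.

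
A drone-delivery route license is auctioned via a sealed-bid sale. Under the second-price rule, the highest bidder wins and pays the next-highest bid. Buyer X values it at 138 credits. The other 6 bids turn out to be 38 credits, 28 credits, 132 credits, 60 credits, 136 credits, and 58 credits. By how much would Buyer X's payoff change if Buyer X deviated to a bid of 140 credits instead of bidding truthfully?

The highest competing bid is 136 credits.
Bidding truthfully at 138 credits: Buyer X has the top bid, wins, and pays the second-highest bid 136 credits. Payoff = 138 credits − 136 credits = 2 credits.
Bidding 140 credits: Buyer X has the top bid, wins, and pays the second-highest bid 136 credits. Payoff = 138 credits − 136 credits = 2 credits.
Change = 2 credits − 2 credits = 0 credits.
The bid only affects whether you win, not the price — here both bids land on the same side of the top rival bid, so the deviation is payoff-neutral.

Change in payoff: 0 credits.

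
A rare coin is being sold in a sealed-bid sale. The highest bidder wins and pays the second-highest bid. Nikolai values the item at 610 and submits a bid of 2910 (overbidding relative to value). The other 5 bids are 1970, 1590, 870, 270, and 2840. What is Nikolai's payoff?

Highest competing bid: 2840.
Nikolai's bid 2910 is the highest overall, so Nikolai wins and pays the second-highest bid, 2840.
Payoff = value − price = 610 − 2840 = -2230.
Overbidding won the item at a price above value — truthful bidding would have avoided this loss.

Nikolai's payoff: -2230.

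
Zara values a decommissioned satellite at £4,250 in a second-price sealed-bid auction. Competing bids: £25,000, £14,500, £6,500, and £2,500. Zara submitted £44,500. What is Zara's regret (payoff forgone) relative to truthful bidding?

The highest competing bid is £25,000.
Bidding truthfully at £4,250: the top bid is £25,000 (a rival), so Zara loses. Payoff = £0.
Bidding £44,500: Zara has the top bid, wins, and pays the second-highest bid £25,000. Payoff = £4,250 − £25,000 = -£20,750.
Regret = truthful payoff − actual payoff = £0 − -£20,750 = £20,750.
Deviating from a truthful bid can only lose payoff in a second-price auction — never gain.

Payoff forgone: £20,750.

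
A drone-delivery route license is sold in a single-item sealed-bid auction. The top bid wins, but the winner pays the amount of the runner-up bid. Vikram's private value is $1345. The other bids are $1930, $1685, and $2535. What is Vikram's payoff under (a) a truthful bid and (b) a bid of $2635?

(a) $0  (b) -$1190

The highest competing bid is $2535.
Bidding truthfully at $1345: the top bid is $2535 (a rival), so Vikram loses. Payoff = $0.
Bidding $2635: Vikram has the top bid, wins, and pays the second-highest bid $2535. Payoff = $1345 − $2535 = -$1190.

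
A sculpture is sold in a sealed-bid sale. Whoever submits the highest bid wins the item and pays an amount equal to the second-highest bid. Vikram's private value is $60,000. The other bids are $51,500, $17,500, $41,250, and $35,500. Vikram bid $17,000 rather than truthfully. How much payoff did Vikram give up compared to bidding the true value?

$8,500

The highest competing bid is $51,500.
Bidding truthfully at $60,000: Vikram has the top bid, wins, and pays the second-highest bid $51,500. Payoff = $60,000 − $51,500 = $8,500.
Bidding $17,000: the top bid is $51,500 (a rival), so Vikram loses. Payoff = $0.
Regret = truthful payoff − actual payoff = $8,500 − $0 = $8,500.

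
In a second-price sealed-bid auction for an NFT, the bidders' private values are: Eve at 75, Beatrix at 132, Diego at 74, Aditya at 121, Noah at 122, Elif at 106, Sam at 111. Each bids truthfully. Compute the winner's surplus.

Bids in descending order: Beatrix 132, then Noah 122, then Aditya 121, then Sam 111, then Elif 106, then Eve 75, then Diego 74.
Beatrix wins with the top bid and pays the second-highest, 122.
Surplus = 132 − 122 = 10.

Surplus = 10.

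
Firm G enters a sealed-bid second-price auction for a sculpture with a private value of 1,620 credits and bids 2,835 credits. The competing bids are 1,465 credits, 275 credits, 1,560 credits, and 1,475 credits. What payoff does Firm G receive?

Payoff = 60 credits.

Highest competing bid: 1,560 credits.
Firm G's bid 2,835 credits is the highest overall, so Firm G wins and pays the second-highest bid, 1,560 credits.
Payoff = value − price = 1,620 credits − 1,560 credits = 60 credits.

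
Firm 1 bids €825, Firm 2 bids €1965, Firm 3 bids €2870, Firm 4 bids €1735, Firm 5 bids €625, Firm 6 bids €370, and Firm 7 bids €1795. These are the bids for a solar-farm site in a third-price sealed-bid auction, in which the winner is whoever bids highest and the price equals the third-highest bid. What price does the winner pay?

Bids in descending order: Firm 3 €2870, then Firm 2 €1965, then Firm 7 €1795, then Firm 4 €1735, then Firm 1 €825, then Firm 5 €625, then Firm 6 €370.
Firm 3 is the highest bidder, so Firm 3 wins.
Under the third-price rule, the price is the third-highest bid: €1795.

The winner pays €1795.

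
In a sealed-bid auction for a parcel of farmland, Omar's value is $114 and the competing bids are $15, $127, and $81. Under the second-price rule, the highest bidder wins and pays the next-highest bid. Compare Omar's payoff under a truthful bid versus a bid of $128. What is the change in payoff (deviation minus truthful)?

The highest competing bid is $127.
Bidding truthfully at $114: the top bid is $127 (a rival), so Omar loses. Payoff = $0.
Bidding $128: Omar has the top bid, wins, and pays the second-highest bid $127. Payoff = $114 − $127 = -$13.
Change = -$13 − $0 = -$13.

Payoff change: -$13.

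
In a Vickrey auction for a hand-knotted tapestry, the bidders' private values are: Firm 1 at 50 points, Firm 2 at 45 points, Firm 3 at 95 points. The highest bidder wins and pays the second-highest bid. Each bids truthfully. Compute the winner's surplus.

Sorted high to low: Firm 3 95 points > Firm 1 50 points > Firm 2 45 points.
Firm 3 wins with the top bid and pays the second-highest, 50 points.
Surplus = 95 points − 50 points = 45 points.

Surplus = 45 points.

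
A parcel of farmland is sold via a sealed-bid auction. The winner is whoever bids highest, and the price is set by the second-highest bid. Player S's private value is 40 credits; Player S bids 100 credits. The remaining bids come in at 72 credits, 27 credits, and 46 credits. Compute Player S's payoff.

-32 credits

Highest competing bid: 72 credits.
Player S's bid 100 credits is the highest overall, so Player S wins and pays the second-highest bid, 72 credits.
Payoff = value − price = 40 credits − 72 credits = -32 credits.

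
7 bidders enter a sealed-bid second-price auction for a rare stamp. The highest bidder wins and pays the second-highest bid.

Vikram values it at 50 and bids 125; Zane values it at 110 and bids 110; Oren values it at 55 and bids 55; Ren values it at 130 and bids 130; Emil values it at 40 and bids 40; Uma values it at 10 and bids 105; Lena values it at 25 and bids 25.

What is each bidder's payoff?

Payoffs: Vikram 0, Zane 0, Oren 0, Ren 5, Emil 0, Uma 0, Lena 0.

Bids in descending order: Ren 130 > Vikram 125 > Zane 110 > Uma 105 > Oren 55 > Emil 40 > Lena 25.
Ren has the top bid and wins; the price is the second-highest bid, 125.
Ren's payoff = 130 − 125 = 5. All other bidders lose, so their payoff is 0.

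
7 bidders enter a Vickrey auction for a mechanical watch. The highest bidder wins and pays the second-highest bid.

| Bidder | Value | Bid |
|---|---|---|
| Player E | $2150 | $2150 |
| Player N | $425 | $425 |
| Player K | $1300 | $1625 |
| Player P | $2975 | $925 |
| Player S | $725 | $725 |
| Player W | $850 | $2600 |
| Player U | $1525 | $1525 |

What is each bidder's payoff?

Payoffs: Player E $0, Player N $0, Player K $0, Player P $0, Player S $0, Player W -$1300, Player U $0.

Sorted high to low: Player W $2600, then Player E $2150, then Player K $1625, then Player U $1525, then Player P $925, then Player S $725, then Player N $425.
Player W has the top bid and wins; the price is the second-highest bid, $2150.
Player W's payoff = $850 − $2150 = -$1300. All other bidders lose, so their payoff is 0.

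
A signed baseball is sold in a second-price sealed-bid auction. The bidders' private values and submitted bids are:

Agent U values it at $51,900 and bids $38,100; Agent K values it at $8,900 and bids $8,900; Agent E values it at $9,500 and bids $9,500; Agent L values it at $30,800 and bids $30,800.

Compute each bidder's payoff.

Ordered from highest: Agent U $38,100, then Agent L $30,800, then Agent E $9,500, then Agent K $8,900.
Agent U has the top bid and wins; the price is the second-highest bid, $30,800.
Agent U's payoff = $51,900 − $30,800 = $21,100. All other bidders lose, so their payoff is 0.

Agent U $21,100, Agent K $0, Agent E $0, Agent L $0.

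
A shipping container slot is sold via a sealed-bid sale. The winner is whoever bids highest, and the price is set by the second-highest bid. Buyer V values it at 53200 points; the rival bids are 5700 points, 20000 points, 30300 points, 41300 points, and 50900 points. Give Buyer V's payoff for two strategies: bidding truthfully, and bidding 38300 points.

Truthful: 2300 points; alternative: 0 points.

The highest competing bid is 50900 points.
Bidding truthfully at 53200 points: Buyer V has the top bid, wins, and pays the second-highest bid 50900 points. Payoff = 53200 points − 50900 points = 2300 points.
Bidding 38300 points: the top bid is 50900 points (a rival), so Buyer V loses. Payoff = 0 points.
This is the dominant-strategy logic: truthful bidding weakly beats any alternative.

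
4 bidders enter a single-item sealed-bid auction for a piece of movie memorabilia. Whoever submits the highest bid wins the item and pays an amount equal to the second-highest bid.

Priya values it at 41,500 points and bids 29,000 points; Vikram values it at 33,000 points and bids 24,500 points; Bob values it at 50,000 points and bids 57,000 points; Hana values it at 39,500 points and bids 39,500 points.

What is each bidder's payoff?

Sorted high to low: Bob 57,000 points > Hana 39,500 points > Priya 29,000 points > Vikram 24,500 points.
Bob has the top bid and wins; the price is the second-highest bid, 39,500 points.
Bob's payoff = 50,000 points − 39,500 points = 10,500 points. All other bidders lose, so their payoff is 0.

Payoffs: Priya 0 points, Vikram 0 points, Bob 10,500 points, Hana 0 points.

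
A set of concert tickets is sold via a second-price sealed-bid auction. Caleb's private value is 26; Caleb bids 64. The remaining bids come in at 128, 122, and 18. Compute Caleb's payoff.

Payoff = 0.

Highest competing bid: 128.
Caleb's bid 64 is not the highest, so Caleb loses, pays nothing, and earns zero payoff.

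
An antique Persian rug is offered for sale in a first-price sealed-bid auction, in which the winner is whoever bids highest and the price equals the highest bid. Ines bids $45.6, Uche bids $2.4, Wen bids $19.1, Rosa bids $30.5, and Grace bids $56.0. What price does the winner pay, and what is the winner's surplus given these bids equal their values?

Sorted high to low: Grace $56.0 > Ines $45.6 > Rosa $30.5 > Wen $19.1 > Uche $2.4.
Grace is the highest bidder, so Grace wins.
Under the first-price rule, the price is the highest bid: $56.0.
Surplus = $56.0 − $56.0 = $0.0.

Price $56.0; surplus $0.0.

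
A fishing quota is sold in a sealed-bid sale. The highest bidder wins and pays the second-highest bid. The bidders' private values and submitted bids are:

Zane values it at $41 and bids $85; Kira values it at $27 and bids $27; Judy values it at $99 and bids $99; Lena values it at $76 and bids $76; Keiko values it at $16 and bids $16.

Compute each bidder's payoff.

Zane $0, Kira $0, Judy $14, Lena $0, Keiko $0.

Ranking the bids: Judy $99, then Zane $85, then Lena $76, then Kira $27, then Keiko $16.
Judy has the top bid and wins; the price is the second-highest bid, $85.
Judy's payoff = $99 − $85 = $14. All other bidders lose, so their payoff is 0.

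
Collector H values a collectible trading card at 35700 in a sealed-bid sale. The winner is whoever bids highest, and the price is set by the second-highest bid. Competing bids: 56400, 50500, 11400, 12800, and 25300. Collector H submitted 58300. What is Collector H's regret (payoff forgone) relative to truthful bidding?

Payoff forgone: 20700.

The highest competing bid is 56400.
Bidding truthfully at 35700: the top bid is 56400 (a rival), so Collector H loses. Payoff = 0.
Bidding 58300: Collector H has the top bid, wins, and pays the second-highest bid 56400. Payoff = 35700 − 56400 = -20700.
Regret = truthful payoff − actual payoff = 0 − -20700 = 20700.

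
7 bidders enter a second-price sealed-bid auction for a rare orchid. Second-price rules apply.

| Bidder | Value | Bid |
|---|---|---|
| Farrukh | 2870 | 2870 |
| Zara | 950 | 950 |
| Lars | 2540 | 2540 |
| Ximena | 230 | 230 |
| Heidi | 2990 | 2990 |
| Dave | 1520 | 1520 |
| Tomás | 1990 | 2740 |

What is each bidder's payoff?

Ordered from highest: Heidi 2990 > Farrukh 2870 > Tomás 2740 > Lars 2540 > Dave 1520 > Zara 950 > Ximena 230.
Heidi has the top bid and wins; the price is the second-highest bid, 2870.
Heidi's payoff = 2990 − 2870 = 120. All other bidders lose, so their payoff is 0.

Farrukh 0, Zara 0, Lars 0, Ximena 0, Heidi 120, Dave 0, Tomás 0.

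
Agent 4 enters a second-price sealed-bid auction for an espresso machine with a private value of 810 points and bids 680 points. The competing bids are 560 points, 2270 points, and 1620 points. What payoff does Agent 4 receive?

Payoff = 0 points.

Highest competing bid: 2270 points.
Agent 4's bid 680 points is not the highest, so Agent 4 loses, pays nothing, and earns zero payoff.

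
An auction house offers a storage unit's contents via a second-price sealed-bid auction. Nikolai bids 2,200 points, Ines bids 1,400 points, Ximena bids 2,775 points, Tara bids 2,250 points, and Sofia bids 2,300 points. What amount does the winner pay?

2,300 points

Ordered from highest: Ximena 2,775 points > Sofia 2,300 points > Tara 2,250 points > Nikolai 2,200 points > Ines 1,400 points.
Ximena has the highest bid, so Ximena wins.
The second-highest bid is 2,300 points, so that is what Ximena pays.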